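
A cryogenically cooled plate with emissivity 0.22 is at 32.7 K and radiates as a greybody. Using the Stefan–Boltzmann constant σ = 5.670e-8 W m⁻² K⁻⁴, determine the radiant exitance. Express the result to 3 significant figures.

Stefan–Boltzmann: I = εσT⁴ = 0.22 × 5.670×10⁻⁸ × (32.7)⁴ = 0.0143 W/m².

I ≈ 0.0143 W/m²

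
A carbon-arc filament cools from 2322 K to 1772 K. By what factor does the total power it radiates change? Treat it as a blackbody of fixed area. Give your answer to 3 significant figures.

P₂/P₁ ≈ 0.339

P ∝ T⁴, so P₂/P₁ = (T₂/T₁)⁴ = (1772/2322)⁴ = (0.763135)⁴ = 0.339.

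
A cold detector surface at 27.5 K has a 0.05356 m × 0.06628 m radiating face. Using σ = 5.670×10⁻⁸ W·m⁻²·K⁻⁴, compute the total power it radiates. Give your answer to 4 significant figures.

Area A = 0.05356 × 0.06628 = 3.54996×10⁻³ m².
P = σAT⁴ = 5.670×10⁻⁸ × 3.54996×10⁻³ × (27.5)⁴ = 1.151×10⁻⁴ W.

P ≈ 1.151×10⁻⁴ W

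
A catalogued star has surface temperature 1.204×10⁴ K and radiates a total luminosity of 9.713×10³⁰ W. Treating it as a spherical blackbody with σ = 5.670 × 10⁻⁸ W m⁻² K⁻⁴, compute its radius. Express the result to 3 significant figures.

L = 4πR²σT⁴ ⇒ R = √(L/(4πσT⁴)).
σT⁴ = 1.19149×10⁹ W/m², so R = √(9.713×10³⁰/(4π×1.19149×10⁹)) = 2.55×10¹⁰ m.

R ≈ 2.55×10¹⁰ m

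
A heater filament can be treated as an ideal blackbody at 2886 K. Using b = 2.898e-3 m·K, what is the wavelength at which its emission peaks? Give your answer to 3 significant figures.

Wien's displacement law: λ_max = b/T = (2.898×10⁻³ m·K)/(2886 K) = 1.004×10⁻⁶ m.
That is 1.00 μm, in the infrared range.

λ_max ≈ 1.00 μm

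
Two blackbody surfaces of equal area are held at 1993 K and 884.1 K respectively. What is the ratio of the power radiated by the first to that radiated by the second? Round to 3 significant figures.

P₁/P₂ ≈ 25.8

With equal areas, P₁/P₂ = (T₁/T₂)⁴ = (1993/884.1)⁴ = 25.8.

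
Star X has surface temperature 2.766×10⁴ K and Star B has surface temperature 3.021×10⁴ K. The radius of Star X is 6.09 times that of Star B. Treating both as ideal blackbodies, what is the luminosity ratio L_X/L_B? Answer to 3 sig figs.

L ∝ R²T⁴, so L_X/L_B = (R_X/R_B)²(T_X/T_B)⁴ = (6.09)² × (2.766×10⁴/3.021×10⁴)⁴ = 37.0881 × 0.702758 = 26.1.

L_X/L_B ≈ 26.1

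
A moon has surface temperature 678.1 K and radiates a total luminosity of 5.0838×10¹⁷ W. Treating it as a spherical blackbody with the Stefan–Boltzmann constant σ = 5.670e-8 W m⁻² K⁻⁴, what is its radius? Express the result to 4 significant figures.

R ≈ 1.837×10⁶ m

L = 4πR²σT⁴ ⇒ R = √(L/(4πσT⁴)).
σT⁴ = 11988.3 W/m², so R = √(5.0838×10¹⁷/(4π×11988.3)) = 1.837×10⁶ m.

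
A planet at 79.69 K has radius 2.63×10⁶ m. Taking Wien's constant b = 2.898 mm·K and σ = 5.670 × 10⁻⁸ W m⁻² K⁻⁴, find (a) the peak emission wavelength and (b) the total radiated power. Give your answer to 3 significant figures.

(a) λ_max = b/T = 2.898×10⁻³/79.69 = 3.637×10⁻⁵ m = 36.4 μm.
Surface area A = 4πR² = 4π(2.63×10⁶ m)² = 8.69203×10¹³ m².
(b) P = σAT⁴ = 5.670×10⁻⁸×8.69203×10¹³×(79.69)⁴ = 1.99×10¹⁴ W.

λ_max ≈ 36.4 μm; P ≈ 1.99×10¹⁴ W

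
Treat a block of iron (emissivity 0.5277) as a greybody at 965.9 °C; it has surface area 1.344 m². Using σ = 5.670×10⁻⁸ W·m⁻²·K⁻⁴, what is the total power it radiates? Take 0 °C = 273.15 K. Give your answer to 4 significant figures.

P ≈ 9.478×10⁴ W

T = 965.9 °C + 273.15 = 1239.05 K.
Area A = 1.344 m².
P = εσAT⁴ = 0.5277 × 5.670×10⁻⁸ × 1.344 × (1239.05)⁴ = 9.478×10⁴ W.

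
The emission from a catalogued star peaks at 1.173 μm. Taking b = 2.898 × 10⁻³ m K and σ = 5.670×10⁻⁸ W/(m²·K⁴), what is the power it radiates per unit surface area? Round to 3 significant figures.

Wien's law: T = b/λ_max = 2.898×10⁻³/1.173×10⁻⁶ = 2470.59 K.
Then I = σT⁴ = 5.670×10⁻⁸×(2470.59)⁴ = 2.11×10⁶ W/m².

I ≈ 2.11×10⁶ W/m²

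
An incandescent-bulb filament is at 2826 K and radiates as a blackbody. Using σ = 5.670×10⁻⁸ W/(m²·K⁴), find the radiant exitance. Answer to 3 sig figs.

Stefan–Boltzmann: I = σT⁴ = 5.670×10⁻⁸ × (2826)⁴ = 3.62×10⁶ W/m².

I ≈ 3.62×10⁶ W/m²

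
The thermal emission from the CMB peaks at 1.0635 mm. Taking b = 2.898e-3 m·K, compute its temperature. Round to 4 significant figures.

Wien's law gives T = b/λ_max = (2.898×10⁻³ m·K)/(1.0635×10⁻³ m) = 2.725 K.

T ≈ 2.725 K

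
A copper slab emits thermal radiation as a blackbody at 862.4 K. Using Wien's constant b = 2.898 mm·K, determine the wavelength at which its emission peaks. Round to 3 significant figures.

Wien's displacement law: λ_max = b/T = (2.898×10⁻³ m·K)/(862.4 K) = 3.360×10⁻⁶ m.
That is 3.36 μm, in the infrared range.

λ_max ≈ 3.36 μm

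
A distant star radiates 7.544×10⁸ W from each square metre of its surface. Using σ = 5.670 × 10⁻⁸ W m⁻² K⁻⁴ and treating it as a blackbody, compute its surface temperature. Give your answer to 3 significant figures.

I = σT⁴, so T = (I/σ)^(1/4) = (7.544×10⁸/(5.670×10⁻⁸))^(1/4) = 1.07×10⁴ K.

T ≈ 1.07×10⁴ K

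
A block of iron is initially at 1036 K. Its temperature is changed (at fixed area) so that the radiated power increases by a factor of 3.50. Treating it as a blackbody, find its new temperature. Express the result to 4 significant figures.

T₂ ≈ 1417 K

P ∝ T⁴, so T₂/T₁ = (P₂/P₁)^(1/4) = (3.50)^(1/4) = 1.36778.
T₂ = 1036 × 1.36778 = 1417 K.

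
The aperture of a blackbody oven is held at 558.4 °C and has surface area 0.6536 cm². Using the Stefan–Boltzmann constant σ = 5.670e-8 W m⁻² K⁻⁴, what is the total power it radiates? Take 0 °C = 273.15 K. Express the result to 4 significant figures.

T = 558.4 °C + 273.15 = 831.55 K.
Area A = 0.6536 cm² = 6.536×10⁻⁵ m².
P = σAT⁴ = 5.670×10⁻⁸ × 6.536×10⁻⁵ × (831.55)⁴ = 1.772 W.

P ≈ 1.772 W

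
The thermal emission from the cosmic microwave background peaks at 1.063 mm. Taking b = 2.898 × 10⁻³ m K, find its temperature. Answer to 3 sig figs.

T ≈ 2.73 K

Wien's law gives T = b/λ_max = (2.898×10⁻³ m·K)/(1.063×10⁻³ m) = 2.73 K.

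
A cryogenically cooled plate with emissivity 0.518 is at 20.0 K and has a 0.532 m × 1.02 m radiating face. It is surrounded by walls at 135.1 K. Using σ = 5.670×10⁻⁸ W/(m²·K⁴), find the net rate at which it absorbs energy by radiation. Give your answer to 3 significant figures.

Net gain ≈ 5.31 W

Area A = 0.532 × 1.02 = 0.54264 m².
Net radiated power P_net = εσA(T⁴ − T₀⁴) = 0.518×5.670×10⁻⁸×0.54264×(20.0⁴ − 135.1⁴).
T⁴ − T₀⁴ = 1.60000×10⁵ − 3.33136×10⁸ = -3.32976×10⁸ K⁴, so P_net = -5.31 W — negative, meaning a net gain of 5.31 W.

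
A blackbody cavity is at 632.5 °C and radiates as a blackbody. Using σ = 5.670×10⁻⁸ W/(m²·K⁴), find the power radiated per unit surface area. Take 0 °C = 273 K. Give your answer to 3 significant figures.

I ≈ 3.81×10⁴ W/m²

T = 632.5 °C + 273 = 905.5 K.
Stefan–Boltzmann: I = σT⁴ = 5.670×10⁻⁸ × (905.5)⁴ = 3.81×10⁴ W/m².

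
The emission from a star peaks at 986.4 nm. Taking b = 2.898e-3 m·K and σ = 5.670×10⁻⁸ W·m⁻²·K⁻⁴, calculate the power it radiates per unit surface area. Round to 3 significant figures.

Wien's law: T = b/λ_max = 2.898×10⁻³/9.864×10⁻⁷ = 2937.96 K.
Then I = σT⁴ = 5.670×10⁻⁸×(2937.96)⁴ = 4.22×10⁶ W/m².

I ≈ 4.22×10⁶ W/m²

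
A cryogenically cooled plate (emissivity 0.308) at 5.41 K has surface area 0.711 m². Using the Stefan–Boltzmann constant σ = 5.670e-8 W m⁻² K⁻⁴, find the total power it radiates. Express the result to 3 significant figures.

P ≈ 1.06×10⁻⁵ W

Area A = 0.711 m².
P = εσAT⁴ = 0.308 × 5.670×10⁻⁸ × 0.711 × (5.41)⁴ = 1.06×10⁻⁵ W.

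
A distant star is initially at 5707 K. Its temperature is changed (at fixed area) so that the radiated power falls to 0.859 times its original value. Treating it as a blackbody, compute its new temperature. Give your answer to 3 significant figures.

P ∝ T⁴, so T₂/T₁ = (P₂/P₁)^(1/4) = (0.859)^(1/4) = 0.962716.
T₂ = 5707 × 0.962716 = 5.49×10³ K.

T₂ ≈ 5.49×10³ K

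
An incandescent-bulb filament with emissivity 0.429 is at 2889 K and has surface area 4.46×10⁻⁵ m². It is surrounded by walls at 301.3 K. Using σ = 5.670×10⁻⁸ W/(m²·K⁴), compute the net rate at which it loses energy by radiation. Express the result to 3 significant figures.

Area A = 4.46×10⁻⁵ m².
Net radiated power P_net = εσA(T⁴ − T₀⁴) = 0.429×5.670×10⁻⁸×4.46×10⁻⁵×(2889⁴ − 301.3⁴).
T⁴ − T₀⁴ = 6.96611×10¹³ − 8.24132×10⁹ = 6.96529×10¹³ K⁴, so P_net = 75.6 W.

Net loss ≈ 75.6 W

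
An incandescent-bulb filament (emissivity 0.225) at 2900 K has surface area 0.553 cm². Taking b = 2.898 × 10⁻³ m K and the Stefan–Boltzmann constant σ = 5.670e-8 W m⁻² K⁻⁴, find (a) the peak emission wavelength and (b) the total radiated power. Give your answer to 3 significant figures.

λ_max ≈ 0.999 μm; P ≈ 49.9 W

(a) λ_max = b/T = 2.898×10⁻³/2900 = 9.993×10⁻⁷ m = 0.999 μm.
Area A = 0.553 cm² = 5.53×10⁻⁵ m².
(b) P = εσAT⁴ = 0.225×5.670×10⁻⁸×5.53×10⁻⁵×(2900)⁴ = 49.9 W.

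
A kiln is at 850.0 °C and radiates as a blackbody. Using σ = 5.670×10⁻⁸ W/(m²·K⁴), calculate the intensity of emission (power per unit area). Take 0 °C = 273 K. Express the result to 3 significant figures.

I ≈ 9.02×10⁴ W/m²

T = 850.0 °C + 273 = 1123.0 K.
Stefan–Boltzmann: I = σT⁴ = 5.670×10⁻⁸ × (1123.0)⁴ = 9.02×10⁴ W/m².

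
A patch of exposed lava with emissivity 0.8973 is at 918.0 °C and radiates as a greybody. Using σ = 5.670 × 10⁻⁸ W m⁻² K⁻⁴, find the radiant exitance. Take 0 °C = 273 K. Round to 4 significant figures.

T = 918.0 °C + 273 = 1191.0 K.
Stefan–Boltzmann: I = εσT⁴ = 0.8973 × 5.670×10⁻⁸ × (1191.0)⁴ = 1.024×10⁵ W/m².

I ≈ 1.024×10⁵ W/m²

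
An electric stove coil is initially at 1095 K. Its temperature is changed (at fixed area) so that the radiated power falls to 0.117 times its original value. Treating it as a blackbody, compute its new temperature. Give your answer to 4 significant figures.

P ∝ T⁴, so T₂/T₁ = (P₂/P₁)^(1/4) = (0.117)^(1/4) = 0.584853.
T₂ = 1095 × 0.584853 = 640.4 K.

T₂ ≈ 640.4 K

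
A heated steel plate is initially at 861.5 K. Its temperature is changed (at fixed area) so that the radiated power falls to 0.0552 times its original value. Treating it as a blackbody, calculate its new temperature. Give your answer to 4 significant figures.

T₂ ≈ 417.6 K

P ∝ T⁴, so T₂/T₁ = (P₂/P₁)^(1/4) = (0.0552)^(1/4) = 0.484713.
T₂ = 861.5 × 0.484713 = 417.6 K.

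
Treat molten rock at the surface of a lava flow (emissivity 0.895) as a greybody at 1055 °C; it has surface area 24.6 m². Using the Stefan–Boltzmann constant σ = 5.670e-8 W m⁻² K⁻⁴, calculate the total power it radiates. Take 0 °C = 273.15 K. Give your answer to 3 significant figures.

P ≈ 3.88×10⁶ W

T = 1055 °C + 273.15 = 1328.15 K.
Area A = 24.6 m².
P = εσAT⁴ = 0.895 × 5.670×10⁻⁸ × 24.6 × (1328.15)⁴ = 3.88×10⁶ W.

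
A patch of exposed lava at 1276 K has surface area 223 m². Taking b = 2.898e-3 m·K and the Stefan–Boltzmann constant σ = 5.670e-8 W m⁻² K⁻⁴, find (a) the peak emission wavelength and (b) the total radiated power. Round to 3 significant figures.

(a) λ_max = b/T = 2.898×10⁻³/1276 = 2.271×10⁻⁶ m = 2.27 μm.
Area A = 223 m².
(b) P = σAT⁴ = 5.670×10⁻⁸×223×(1276)⁴ = 3.35×10⁷ W.

λ_max ≈ 2.27 μm; P ≈ 3.35×10⁷ W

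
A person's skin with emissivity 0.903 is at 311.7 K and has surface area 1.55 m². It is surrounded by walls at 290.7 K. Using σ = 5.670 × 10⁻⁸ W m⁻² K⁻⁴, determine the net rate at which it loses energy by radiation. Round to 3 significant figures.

Net loss ≈ 182 W

Area A = 1.55 m².
Net radiated power P_net = εσA(T⁴ − T₀⁴) = 0.903×5.670×10⁻⁸×1.55×(311.7⁴ − 290.7⁴).
T⁴ − T₀⁴ = 9.43946×10⁹ − 7.14135×10⁹ = 2.29811×10⁹ K⁴, so P_net = 182 W.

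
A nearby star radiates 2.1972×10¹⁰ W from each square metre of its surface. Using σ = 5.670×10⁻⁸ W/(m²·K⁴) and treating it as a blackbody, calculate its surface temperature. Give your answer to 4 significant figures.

I = σT⁴, so T = (I/σ)^(1/4) = (2.1972×10¹⁰/(5.670×10⁻⁸))^(1/4) = 2.495×10⁴ K.

T ≈ 2.495×10⁴ K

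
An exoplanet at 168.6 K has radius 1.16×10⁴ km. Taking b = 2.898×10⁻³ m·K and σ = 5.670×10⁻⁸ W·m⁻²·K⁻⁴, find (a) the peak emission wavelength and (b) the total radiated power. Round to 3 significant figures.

(a) λ_max = b/T = 2.898×10⁻³/168.6 = 1.719×10⁻⁵ m = 17.2 μm.
Surface area A = 4πR² = 4π(1.16×10⁷ m)² = 1.69093×10¹⁵ m².
(b) P = σAT⁴ = 5.670×10⁻⁸×1.69093×10¹⁵×(168.6)⁴ = 7.75×10¹⁶ W.

λ_max ≈ 17.2 μm; P ≈ 7.75×10¹⁶ W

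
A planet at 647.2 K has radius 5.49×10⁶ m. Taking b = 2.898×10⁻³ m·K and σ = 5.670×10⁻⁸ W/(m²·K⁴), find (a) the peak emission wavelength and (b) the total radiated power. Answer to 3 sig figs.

(a) λ_max = b/T = 2.898×10⁻³/647.2 = 4.478×10⁻⁶ m = 4.48 μm.
Surface area A = 4πR² = 4π(5.49×10⁶ m)² = 3.78752×10¹⁴ m².
(b) P = σAT⁴ = 5.670×10⁻⁸×3.78752×10¹⁴×(647.2)⁴ = 3.77×10¹⁸ W.

λ_max ≈ 4.48 μm; P ≈ 3.77×10¹⁸ W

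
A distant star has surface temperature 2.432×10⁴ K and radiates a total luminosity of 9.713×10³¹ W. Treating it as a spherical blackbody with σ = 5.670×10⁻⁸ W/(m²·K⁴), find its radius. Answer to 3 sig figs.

R ≈ 1.97×10¹⁰ m

L = 4πR²σT⁴ ⇒ R = √(L/(4πσT⁴)).
σT⁴ = 1.98352×10¹⁰ W/m², so R = √(9.713×10³¹/(4π×1.98352×10¹⁰)) = 1.97×10¹⁰ m.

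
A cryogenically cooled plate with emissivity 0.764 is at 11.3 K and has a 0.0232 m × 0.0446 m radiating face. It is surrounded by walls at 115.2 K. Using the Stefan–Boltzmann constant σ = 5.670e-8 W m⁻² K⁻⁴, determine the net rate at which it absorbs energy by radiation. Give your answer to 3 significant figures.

Area A = 0.0232 × 0.0446 = 1.03472×10⁻³ m².
Net radiated power P_net = εσA(T⁴ − T₀⁴) = 0.764×5.670×10⁻⁸×1.03472×10⁻³×(11.3⁴ − 115.2⁴).
T⁴ − T₀⁴ = 16304.7 − 1.76121×10⁸ = -1.76105×10⁸ K⁴, so P_net = -7.89×10⁻³ W — negative, meaning a net gain of 7.89×10⁻³ W.

Net gain ≈ 7.89×10⁻³ W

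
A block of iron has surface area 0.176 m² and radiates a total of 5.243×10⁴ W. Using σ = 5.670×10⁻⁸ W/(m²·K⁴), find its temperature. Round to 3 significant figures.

T ≈ 1.51×10³ K

Area A = 0.176 m².
P = σAT⁴ ⇒ T = (P/(σA))^(1/4) = (5.243×10⁴/(5.670×10⁻⁸×0.176))^(1/4) = 1.51×10³ K.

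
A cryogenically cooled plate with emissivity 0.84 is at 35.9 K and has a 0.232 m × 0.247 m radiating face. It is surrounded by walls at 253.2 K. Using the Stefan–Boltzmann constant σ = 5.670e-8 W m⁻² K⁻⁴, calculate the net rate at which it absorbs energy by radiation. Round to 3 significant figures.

Net gain ≈ 11.2 W

Area A = 0.232 × 0.247 = 0.057304 m².
Net radiated power P_net = εσA(T⁴ − T₀⁴) = 0.84×5.670×10⁻⁸×0.057304×(35.9⁴ − 253.2⁴).
T⁴ − T₀⁴ = 1.66103×10⁶ − 4.11012×10⁹ = -4.10846×10⁹ K⁴, so P_net = -11.2 W — negative, meaning a net gain of 11.2 W.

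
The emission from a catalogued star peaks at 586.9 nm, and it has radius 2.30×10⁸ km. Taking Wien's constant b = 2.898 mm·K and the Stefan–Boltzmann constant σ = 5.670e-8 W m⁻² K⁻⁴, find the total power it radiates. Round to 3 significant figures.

P ≈ 2.24×10³¹ W

Wien's law: T = b/λ_max = 2.898×10⁻³/5.869×10⁻⁷ = 4937.81 K.
Surface area A = 4πR² = 4π(2.30×10¹¹ m)² = 6.64761×10²³ m².
Then P = σAT⁴ = 5.670×10⁻⁸×6.64761×10²³×(4937.81)⁴ = 2.24×10³¹ W.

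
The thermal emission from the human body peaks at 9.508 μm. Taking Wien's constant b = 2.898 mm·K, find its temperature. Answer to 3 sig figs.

T ≈ 305 K

Wien's law gives T = b/λ_max = (2.898×10⁻³ m·K)/(9.508×10⁻⁶ m) = 305 K.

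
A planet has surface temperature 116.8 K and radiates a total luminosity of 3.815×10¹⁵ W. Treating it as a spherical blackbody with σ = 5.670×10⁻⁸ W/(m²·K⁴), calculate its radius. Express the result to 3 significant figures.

R ≈ 5.36×10⁶ m

L = 4πR²σT⁴ ⇒ R = √(L/(4πσT⁴)).
σT⁴ = 10.5525 W/m², so R = √(3.815×10¹⁵/(4π×10.5525)) = 5.36×10⁶ m.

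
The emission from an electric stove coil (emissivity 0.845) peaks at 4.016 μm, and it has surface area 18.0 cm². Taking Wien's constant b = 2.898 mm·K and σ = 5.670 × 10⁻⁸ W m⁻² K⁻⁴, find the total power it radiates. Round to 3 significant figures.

P ≈ 23.4 W

Wien's law: T = b/λ_max = 2.898×10⁻³/4.016×10⁻⁶ = 721.614 K.
Area A = 18.0 cm² = 1.80×10⁻³ m².
Then P = εσAT⁴ = 0.845×5.670×10⁻⁸×1.80×10⁻³×(721.614)⁴ = 23.4 W.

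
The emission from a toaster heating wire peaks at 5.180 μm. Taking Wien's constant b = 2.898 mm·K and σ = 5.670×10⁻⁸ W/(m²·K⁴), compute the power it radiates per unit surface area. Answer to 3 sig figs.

I ≈ 5.55×10³ W/m²

Wien's law: T = b/λ_max = 2.898×10⁻³/5.180×10⁻⁶ = 559.459 K.
Then I = σT⁴ = 5.670×10⁻⁸×(559.459)⁴ = 5.55×10³ W/m².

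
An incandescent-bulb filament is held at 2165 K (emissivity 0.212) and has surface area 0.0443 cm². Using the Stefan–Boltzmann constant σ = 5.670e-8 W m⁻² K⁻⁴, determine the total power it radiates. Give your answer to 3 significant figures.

P ≈ 1.17 W

Area A = 0.0443 cm² = 4.43×10⁻⁶ m².
P = εσAT⁴ = 0.212 × 5.670×10⁻⁸ × 4.43×10⁻⁶ × (2165)⁴ = 1.17 W.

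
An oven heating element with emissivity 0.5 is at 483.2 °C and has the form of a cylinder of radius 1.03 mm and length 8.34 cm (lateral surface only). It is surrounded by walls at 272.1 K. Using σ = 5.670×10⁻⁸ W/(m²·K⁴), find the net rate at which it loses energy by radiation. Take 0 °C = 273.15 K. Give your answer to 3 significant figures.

T = 483.2 °C + 273.15 = 756.35 K.
Lateral area A = 2πrL = 2π×1.03×10⁻³×0.0834 = 5.39738×10⁻⁴ m².
Net radiated power P_net = εσA(T⁴ − T₀⁴) = 0.5×5.670×10⁻⁸×5.39738×10⁻⁴×(756.35⁴ − 272.1⁴).
T⁴ − T₀⁴ = 3.27259×10¹¹ − 5.48169×10⁹ = 3.21777×10¹¹ K⁴, so P_net = 4.92 W.

Net loss ≈ 4.92 W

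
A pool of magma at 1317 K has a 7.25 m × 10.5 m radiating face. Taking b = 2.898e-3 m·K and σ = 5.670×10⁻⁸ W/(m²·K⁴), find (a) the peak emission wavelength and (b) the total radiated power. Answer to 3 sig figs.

(a) λ_max = b/T = 2.898×10⁻³/1317 = 2.200×10⁻⁶ m = 2.20 μm.
Area A = 7.25 × 10.5 = 76.125 m².
(b) P = σAT⁴ = 5.670×10⁻⁸×76.125×(1317)⁴ = 1.30×10⁷ W.

λ_max ≈ 2.20 μm; P ≈ 1.30×10⁷ W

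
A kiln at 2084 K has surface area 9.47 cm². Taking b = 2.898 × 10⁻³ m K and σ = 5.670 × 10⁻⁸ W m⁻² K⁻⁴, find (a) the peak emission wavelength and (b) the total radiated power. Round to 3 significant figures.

λ_max ≈ 1.39×10³ nm; P ≈ 1.01×10³ W

(a) λ_max = b/T = 2.898×10⁻³/2084 = 1.391×10⁻⁶ m = 1.39×10³ nm.
Area A = 9.47 cm² = 9.47×10⁻⁴ m².
(b) P = σAT⁴ = 5.670×10⁻⁸×9.47×10⁻⁴×(2084)⁴ = 1.01×10³ W.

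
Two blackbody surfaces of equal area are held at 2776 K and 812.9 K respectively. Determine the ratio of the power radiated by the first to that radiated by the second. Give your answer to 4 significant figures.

P₁/P₂ ≈ 136.0

With equal areas, P₁/P₂ = (T₁/T₂)⁴ = (2776/812.9)⁴ = 136.0.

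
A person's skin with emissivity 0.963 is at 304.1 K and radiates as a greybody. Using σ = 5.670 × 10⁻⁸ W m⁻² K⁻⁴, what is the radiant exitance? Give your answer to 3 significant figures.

I ≈ 467 W/m²

Stefan–Boltzmann: I = εσT⁴ = 0.963 × 5.670×10⁻⁸ × (304.1)⁴ = 467 W/m².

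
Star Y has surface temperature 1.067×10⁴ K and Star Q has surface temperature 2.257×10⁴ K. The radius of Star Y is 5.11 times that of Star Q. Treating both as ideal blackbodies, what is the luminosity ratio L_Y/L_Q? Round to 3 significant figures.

L ∝ R²T⁴, so L_Y/L_Q = (R_Y/R_Q)²(T_Y/T_Q)⁴ = (5.11)² × (1.067×10⁴/2.257×10⁴)⁴ = 26.1121 × 0.0499495 = 1.30.

L_Y/L_Q ≈ 1.30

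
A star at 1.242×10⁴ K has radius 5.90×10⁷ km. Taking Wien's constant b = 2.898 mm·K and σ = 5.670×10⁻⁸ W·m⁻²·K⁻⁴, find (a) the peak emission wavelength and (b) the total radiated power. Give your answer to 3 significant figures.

(a) λ_max = b/T = 2.898×10⁻³/1.242×10⁴ = 2.333×10⁻⁷ m = 233 nm.
Surface area A = 4πR² = 4π(5.90×10¹⁰ m)² = 4.37435×10²² m².
(b) P = σAT⁴ = 5.670×10⁻⁸×4.37435×10²²×(1.242×10⁴)⁴ = 5.90×10³¹ W.

λ_max ≈ 233 nm; P ≈ 5.90×10³¹ W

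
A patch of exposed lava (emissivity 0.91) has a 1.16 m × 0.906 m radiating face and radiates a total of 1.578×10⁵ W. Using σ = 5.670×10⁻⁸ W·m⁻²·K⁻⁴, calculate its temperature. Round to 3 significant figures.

Area A = 1.16 × 0.906 = 1.05096 m².
P = εσAT⁴ ⇒ T = (P/(εσA))^(1/4) = (1.578×10⁵/(0.91×5.670×10⁻⁸×1.05096))^(1/4) = 1.31×10³ K.

T ≈ 1.31×10³ K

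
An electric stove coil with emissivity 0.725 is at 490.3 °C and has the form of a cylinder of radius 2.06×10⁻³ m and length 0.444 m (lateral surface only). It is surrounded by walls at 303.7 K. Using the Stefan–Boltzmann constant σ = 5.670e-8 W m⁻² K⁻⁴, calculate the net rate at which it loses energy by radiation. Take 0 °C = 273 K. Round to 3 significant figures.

T = 490.3 °C + 273 = 763.3 K.
Lateral area A = 2πrL = 2π×2.06×10⁻³×0.444 = 5.74685×10⁻³ m².
Net radiated power P_net = εσA(T⁴ − T₀⁴) = 0.725×5.670×10⁻⁸×5.74685×10⁻³×(763.3⁴ − 303.7⁴).
T⁴ − T₀⁴ = 3.39454×10¹¹ − 8.50705×10⁹ = 3.30947×10¹¹ K⁴, so P_net = 78.2 W.

Net loss ≈ 78.2 W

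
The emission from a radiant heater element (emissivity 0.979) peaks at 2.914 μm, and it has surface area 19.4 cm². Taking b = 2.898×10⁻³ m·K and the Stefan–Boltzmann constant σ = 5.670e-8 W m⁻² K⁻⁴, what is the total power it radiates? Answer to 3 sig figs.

P ≈ 105 W

Wien's law: T = b/λ_max = 2.898×10⁻³/2.914×10⁻⁶ = 994.509 K.
Area A = 19.4 cm² = 1.94×10⁻³ m².
Then P = εσAT⁴ = 0.979×5.670×10⁻⁸×1.94×10⁻³×(994.509)⁴ = 105 W.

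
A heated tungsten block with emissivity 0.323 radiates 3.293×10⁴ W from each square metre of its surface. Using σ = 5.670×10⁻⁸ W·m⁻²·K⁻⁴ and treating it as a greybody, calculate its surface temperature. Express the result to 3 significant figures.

T ≈ 1.16×10³ K

I = εσT⁴, so T = (I/εσ)^(1/4) = (3.293×10⁴/(0.323×5.670×10⁻⁸))^(1/4) = 1.16×10³ K.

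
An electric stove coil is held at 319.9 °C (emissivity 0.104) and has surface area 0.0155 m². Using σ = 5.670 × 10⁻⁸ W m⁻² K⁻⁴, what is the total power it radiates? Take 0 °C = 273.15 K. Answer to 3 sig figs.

T = 319.9 °C + 273.15 = 593.05 K.
Area A = 0.0155 m².
P = εσAT⁴ = 0.104 × 5.670×10⁻⁸ × 0.0155 × (593.05)⁴ = 11.3 W.

P ≈ 11.3 W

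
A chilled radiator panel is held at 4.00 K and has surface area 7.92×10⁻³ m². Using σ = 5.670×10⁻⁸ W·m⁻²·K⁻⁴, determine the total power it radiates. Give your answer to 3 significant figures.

P ≈ 1.15×10⁻⁷ W

Area A = 7.92×10⁻³ m².
P = σAT⁴ = 5.670×10⁻⁸ × 7.92×10⁻³ × (4.00)⁴ = 1.15×10⁻⁷ W.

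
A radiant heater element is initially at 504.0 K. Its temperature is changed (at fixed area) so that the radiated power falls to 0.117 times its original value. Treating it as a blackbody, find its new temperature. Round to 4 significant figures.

T₂ ≈ 294.8 K

P ∝ T⁴, so T₂/T₁ = (P₂/P₁)^(1/4) = (0.117)^(1/4) = 0.584853.
T₂ = 504.0 × 0.584853 = 294.8 K.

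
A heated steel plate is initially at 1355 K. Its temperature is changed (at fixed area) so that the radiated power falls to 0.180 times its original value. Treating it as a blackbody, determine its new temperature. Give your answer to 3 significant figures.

T₂ ≈ 883 K

P ∝ T⁴, so T₂/T₁ = (P₂/P₁)^(1/4) = (0.180)^(1/4) = 0.651356.
T₂ = 1355 × 0.651356 = 883 K.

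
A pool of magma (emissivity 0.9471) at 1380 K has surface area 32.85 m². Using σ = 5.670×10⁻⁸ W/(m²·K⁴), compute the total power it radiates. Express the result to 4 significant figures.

Area A = 32.85 m².
P = εσAT⁴ = 0.9471 × 5.670×10⁻⁸ × 32.85 × (1380)⁴ = 6.398×10⁶ W.

P ≈ 6.398×10⁶ W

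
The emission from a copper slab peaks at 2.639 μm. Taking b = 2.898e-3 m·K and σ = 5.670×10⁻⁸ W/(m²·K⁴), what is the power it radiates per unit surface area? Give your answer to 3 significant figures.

I ≈ 8.25×10⁴ W/m²

Wien's law: T = b/λ_max = 2.898×10⁻³/2.639×10⁻⁶ = 1098.14 K.
Then I = σT⁴ = 5.670×10⁻⁸×(1098.14)⁴ = 8.25×10⁴ W/m².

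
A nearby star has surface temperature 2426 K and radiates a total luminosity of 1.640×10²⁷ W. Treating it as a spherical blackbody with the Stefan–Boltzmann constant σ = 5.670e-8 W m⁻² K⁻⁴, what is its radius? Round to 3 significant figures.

R ≈ 8.15×10⁹ m

L = 4πR²σT⁴ ⇒ R = √(L/(4πσT⁴)).
σT⁴ = 1.96402×10⁶ W/m², so R = √(1.640×10²⁷/(4π×1.96402×10⁶)) = 8.15×10⁹ m.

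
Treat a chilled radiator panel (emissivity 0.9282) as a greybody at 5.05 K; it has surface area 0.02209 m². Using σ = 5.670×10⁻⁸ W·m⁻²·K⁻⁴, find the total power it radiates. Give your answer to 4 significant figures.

Area A = 0.02209 m².
P = εσAT⁴ = 0.9282 × 5.670×10⁻⁸ × 0.02209 × (5.05)⁴ = 7.561×10⁻⁷ W.

P ≈ 7.561×10⁻⁷ W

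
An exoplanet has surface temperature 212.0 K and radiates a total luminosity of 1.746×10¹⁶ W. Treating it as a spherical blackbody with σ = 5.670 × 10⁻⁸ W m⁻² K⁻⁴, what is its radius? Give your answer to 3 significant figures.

R ≈ 3.48×10⁶ m

L = 4πR²σT⁴ ⇒ R = √(L/(4πσT⁴)).
σT⁴ = 114.532 W/m², so R = √(1.746×10¹⁶/(4π×114.532)) = 3.48×10⁶ m.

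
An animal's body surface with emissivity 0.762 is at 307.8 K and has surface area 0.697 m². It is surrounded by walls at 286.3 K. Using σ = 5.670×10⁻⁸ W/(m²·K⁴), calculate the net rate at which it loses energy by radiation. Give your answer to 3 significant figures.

Area A = 0.697 m².
Net radiated power P_net = εσA(T⁴ − T₀⁴) = 0.762×5.670×10⁻⁸×0.697×(307.8⁴ − 286.3⁴).
T⁴ − T₀⁴ = 8.97583×10⁹ − 6.71870×10⁹ = 2.25713×10⁹ K⁴, so P_net = 68.0 W.

Net loss ≈ 68.0 W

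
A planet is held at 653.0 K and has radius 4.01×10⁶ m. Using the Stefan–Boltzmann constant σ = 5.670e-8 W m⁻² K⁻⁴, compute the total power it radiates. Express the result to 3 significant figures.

Surface area A = 4πR² = 4π(4.01×10⁶ m)² = 2.02068×10¹⁴ m².
P = σAT⁴ = 5.670×10⁻⁸ × 2.02068×10¹⁴ × (653.0)⁴ = 2.08×10¹⁸ W.

P ≈ 2.08×10¹⁸ W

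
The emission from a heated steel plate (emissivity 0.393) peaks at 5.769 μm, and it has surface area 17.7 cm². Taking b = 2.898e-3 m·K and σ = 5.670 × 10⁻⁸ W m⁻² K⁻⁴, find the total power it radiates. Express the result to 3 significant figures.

P ≈ 2.51 W

Wien's law: T = b/λ_max = 2.898×10⁻³/5.769×10⁻⁶ = 502.340 K.
Area A = 17.7 cm² = 1.77×10⁻³ m².
Then P = εσAT⁴ = 0.393×5.670×10⁻⁸×1.77×10⁻³×(502.340)⁴ = 2.51 W.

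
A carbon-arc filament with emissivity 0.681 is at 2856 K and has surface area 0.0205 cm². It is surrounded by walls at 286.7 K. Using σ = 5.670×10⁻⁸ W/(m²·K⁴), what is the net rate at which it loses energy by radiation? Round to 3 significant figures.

Net loss ≈ 5.27 W

Area A = 0.0205 cm² = 2.05×10⁻⁶ m².
Net radiated power P_net = εσA(T⁴ − T₀⁴) = 0.681×5.670×10⁻⁸×2.05×10⁻⁶×(2856⁴ − 286.7⁴).
T⁴ − T₀⁴ = 6.65323×10¹³ − 6.75633×10⁹ = 6.65255×10¹³ K⁴, so P_net = 5.27 W.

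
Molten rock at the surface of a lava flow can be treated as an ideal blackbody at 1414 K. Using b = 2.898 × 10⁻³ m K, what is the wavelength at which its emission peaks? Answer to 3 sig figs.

λ_max ≈ 2.05 μm

Wien's displacement law: λ_max = b/T = (2.898×10⁻³ m·K)/(1414 K) = 2.050×10⁻⁶ m.
That is 2.05 μm, in the infrared range.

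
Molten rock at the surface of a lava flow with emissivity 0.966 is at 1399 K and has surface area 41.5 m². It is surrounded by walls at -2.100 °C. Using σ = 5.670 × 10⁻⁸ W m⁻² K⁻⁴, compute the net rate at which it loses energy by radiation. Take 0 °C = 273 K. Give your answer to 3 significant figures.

Net loss ≈ 8.69×10⁶ W

Surroundings: T = -2.100 °C + 273 = 270.900 K.
Area A = 41.5 m².
Net radiated power P_net = εσA(T⁴ − T₀⁴) = 0.966×5.670×10⁻⁸×41.5×(1399⁴ − 270.900⁴).
T⁴ − T₀⁴ = 3.83064×10¹² − 5.38562×10⁹ = 3.82525×10¹² K⁴, so P_net = 8.69×10⁶ W.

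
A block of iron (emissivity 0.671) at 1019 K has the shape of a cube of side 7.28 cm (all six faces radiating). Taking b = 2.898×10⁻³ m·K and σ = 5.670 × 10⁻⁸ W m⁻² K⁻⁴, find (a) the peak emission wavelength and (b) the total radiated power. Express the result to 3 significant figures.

λ_max ≈ 2.84×10³ nm; P ≈ 1.30×10³ W

(a) λ_max = b/T = 2.898×10⁻³/1019 = 2.844×10⁻⁶ m = 2.84×10³ nm.
Area A = 6s² = 6×(0.0728 m)² = 0.031799 m².
(b) P = εσAT⁴ = 0.671×5.670×10⁻⁸×0.031799×(1019)⁴ = 1.30×10³ W.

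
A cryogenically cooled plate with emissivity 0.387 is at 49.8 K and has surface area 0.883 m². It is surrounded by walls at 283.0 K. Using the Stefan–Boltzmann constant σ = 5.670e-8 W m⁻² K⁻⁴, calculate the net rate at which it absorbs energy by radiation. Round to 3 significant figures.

Net gain ≈ 124 W

Area A = 0.883 m².
Net radiated power P_net = εσA(T⁴ − T₀⁴) = 0.387×5.670×10⁻⁸×0.883×(49.8⁴ − 283.0⁴).
T⁴ − T₀⁴ = 6.15060×10⁶ − 6.41425×10⁹ = -6.40810×10⁹ K⁴, so P_net = -124 W — negative, meaning a net gain of 124 W.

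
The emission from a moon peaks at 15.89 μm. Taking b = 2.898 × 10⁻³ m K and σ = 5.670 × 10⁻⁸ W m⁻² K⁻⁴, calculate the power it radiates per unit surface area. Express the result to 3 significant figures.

I ≈ 62.7 W/m²

Wien's law: T = b/λ_max = 2.898×10⁻³/1.589×10⁻⁵ = 182.379 K.
Then I = σT⁴ = 5.670×10⁻⁸×(182.379)⁴ = 62.7 W/m².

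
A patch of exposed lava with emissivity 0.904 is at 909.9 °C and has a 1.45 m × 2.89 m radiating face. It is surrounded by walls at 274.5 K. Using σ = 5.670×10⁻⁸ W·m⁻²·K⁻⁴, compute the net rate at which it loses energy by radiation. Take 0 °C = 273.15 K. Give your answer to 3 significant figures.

Net loss ≈ 4.20×10⁵ W

T = 909.9 °C + 273.15 = 1183.05 K.
Area A = 1.45 × 2.89 = 4.1905 m².
Net radiated power P_net = εσA(T⁴ − T₀⁴) = 0.904×5.670×10⁻⁸×4.1905×(1183.05⁴ − 274.5⁴).
T⁴ − T₀⁴ = 1.95890×10¹² − 5.67766×10⁹ = 1.95322×10¹² K⁴, so P_net = 4.20×10⁵ W.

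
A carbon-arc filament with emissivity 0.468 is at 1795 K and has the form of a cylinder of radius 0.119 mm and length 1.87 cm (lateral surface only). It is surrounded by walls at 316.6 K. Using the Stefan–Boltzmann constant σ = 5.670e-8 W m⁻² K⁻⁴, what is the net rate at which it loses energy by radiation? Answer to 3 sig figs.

Lateral area A = 2πrL = 2π×1.19×10⁻⁴×0.0187 = 1.39820×10⁻⁵ m².
Net radiated power P_net = εσA(T⁴ − T₀⁴) = 0.468×5.670×10⁻⁸×1.39820×10⁻⁵×(1795⁴ − 316.6⁴).
T⁴ − T₀⁴ = 1.03814×10¹³ − 1.00472×10¹⁰ = 1.03714×10¹³ K⁴, so P_net = 3.85 W.

Net loss ≈ 3.85 W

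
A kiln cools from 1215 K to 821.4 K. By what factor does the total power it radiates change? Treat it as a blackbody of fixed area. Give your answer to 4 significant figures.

P ∝ T⁴, so P₂/P₁ = (T₂/T₁)⁴ = (821.4/1215)⁴ = (0.676049)⁴ = 0.2089.

P₂/P₁ ≈ 0.2089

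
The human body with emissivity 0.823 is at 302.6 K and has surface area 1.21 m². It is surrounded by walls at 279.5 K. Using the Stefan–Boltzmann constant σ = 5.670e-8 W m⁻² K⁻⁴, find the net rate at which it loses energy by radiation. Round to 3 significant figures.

Net loss ≈ 129 W

Area A = 1.21 m².
Net radiated power P_net = εσA(T⁴ − T₀⁴) = 0.823×5.670×10⁻⁸×1.21×(302.6⁴ − 279.5⁴).
T⁴ − T₀⁴ = 8.38447×10⁹ − 6.10277×10⁹ = 2.28170×10⁹ K⁴, so P_net = 129 W.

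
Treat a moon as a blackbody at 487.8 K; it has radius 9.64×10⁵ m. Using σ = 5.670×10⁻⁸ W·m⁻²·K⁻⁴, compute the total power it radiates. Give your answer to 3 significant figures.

P ≈ 3.75×10¹⁶ W

Surface area A = 4πR² = 4π(9.64×10⁵ m)² = 1.16779×10¹³ m².
P = σAT⁴ = 5.670×10⁻⁸ × 1.16779×10¹³ × (487.8)⁴ = 3.75×10¹⁶ W.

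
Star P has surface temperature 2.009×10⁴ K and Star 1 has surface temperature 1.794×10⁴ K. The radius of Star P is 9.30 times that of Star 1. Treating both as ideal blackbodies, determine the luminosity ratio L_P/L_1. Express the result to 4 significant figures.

L ∝ R²T⁴, so L_P/L_1 = (R_P/R_1)²(T_P/T_1)⁴ = (9.30)² × (2.009×10⁴/1.794×10⁴)⁴ = 86.49 × 1.57264 = 136.0.

L_P/L_1 ≈ 136.0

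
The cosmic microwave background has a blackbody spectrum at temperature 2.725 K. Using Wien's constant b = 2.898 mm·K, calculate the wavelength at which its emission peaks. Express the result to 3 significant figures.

Wien's displacement law: λ_max = b/T = (2.898×10⁻³ m·K)/(2.725 K) = 1.063×10⁻³ m.
That is 1.06 mm, in the microwave range.

λ_max ≈ 1.06 mm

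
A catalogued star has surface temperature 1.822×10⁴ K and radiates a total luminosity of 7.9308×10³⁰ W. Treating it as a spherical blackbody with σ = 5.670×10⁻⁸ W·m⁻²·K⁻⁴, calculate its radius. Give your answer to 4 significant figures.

R ≈ 1.005×10¹⁰ m

L = 4πR²σT⁴ ⇒ R = √(L/(4πσT⁴)).
σT⁴ = 6.24851×10⁹ W/m², so R = √(7.9308×10³⁰/(4π×6.24851×10⁹)) = 1.005×10¹⁰ m.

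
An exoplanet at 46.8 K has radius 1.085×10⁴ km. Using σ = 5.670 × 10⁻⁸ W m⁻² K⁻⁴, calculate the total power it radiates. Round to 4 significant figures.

Surface area A = 4πR² = 4π(1.085×10⁷ m)² = 1.47934×10¹⁵ m².
P = σAT⁴ = 5.670×10⁻⁸ × 1.47934×10¹⁵ × (46.8)⁴ = 4.024×10¹⁴ W.

P ≈ 4.024×10¹⁴ W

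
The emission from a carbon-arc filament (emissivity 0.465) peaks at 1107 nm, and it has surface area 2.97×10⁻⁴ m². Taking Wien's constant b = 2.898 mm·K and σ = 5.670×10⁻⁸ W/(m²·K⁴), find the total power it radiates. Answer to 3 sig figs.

P ≈ 368 W

Wien's law: T = b/λ_max = 2.898×10⁻³/1.107×10⁻⁶ = 2617.89 K.
Area A = 2.97×10⁻⁴ m².
Then P = εσAT⁴ = 0.465×5.670×10⁻⁸×2.97×10⁻⁴×(2617.89)⁴ = 368 W.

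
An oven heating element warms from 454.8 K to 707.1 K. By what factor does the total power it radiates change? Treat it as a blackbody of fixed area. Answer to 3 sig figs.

P ∝ T⁴, so P₂/P₁ = (T₂/T₁)⁴ = (707.1/454.8)⁴ = (1.55475)⁴ = 5.84.

P₂/P₁ ≈ 5.84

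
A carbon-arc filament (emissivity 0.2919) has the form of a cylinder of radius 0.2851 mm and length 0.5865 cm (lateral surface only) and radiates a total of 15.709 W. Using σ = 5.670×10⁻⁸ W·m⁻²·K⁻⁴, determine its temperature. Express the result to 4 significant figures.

T ≈ 3083 K

Lateral area A = 2πrL = 2π×2.851×10⁻⁴×5.865×10⁻³ = 1.05062×10⁻⁵ m².
P = εσAT⁴ ⇒ T = (P/(εσA))^(1/4) = (15.709/(0.2919×5.670×10⁻⁸×1.05062×10⁻⁵))^(1/4) = 3083 K.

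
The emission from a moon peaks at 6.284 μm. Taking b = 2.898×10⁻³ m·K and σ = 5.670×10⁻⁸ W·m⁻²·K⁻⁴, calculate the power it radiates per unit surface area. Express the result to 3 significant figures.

I ≈ 2.56×10³ W/m²

Wien's law: T = b/λ_max = 2.898×10⁻³/6.284×10⁻⁶ = 461.171 K.
Then I = σT⁴ = 5.670×10⁻⁸×(461.171)⁴ = 2.56×10³ W/m².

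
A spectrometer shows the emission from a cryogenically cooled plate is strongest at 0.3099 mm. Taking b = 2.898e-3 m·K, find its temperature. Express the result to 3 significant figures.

T ≈ 9.35 K

Wien's law gives T = b/λ_max = (2.898×10⁻³ m·K)/(3.099×10⁻⁴ m) = 9.35 K.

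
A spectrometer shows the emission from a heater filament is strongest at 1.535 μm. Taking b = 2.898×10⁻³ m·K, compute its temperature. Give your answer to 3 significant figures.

Wien's law gives T = b/λ_max = (2.898×10⁻³ m·K)/(1.535×10⁻⁶ m) = 1.89×10³ K.

T ≈ 1.89×10³ K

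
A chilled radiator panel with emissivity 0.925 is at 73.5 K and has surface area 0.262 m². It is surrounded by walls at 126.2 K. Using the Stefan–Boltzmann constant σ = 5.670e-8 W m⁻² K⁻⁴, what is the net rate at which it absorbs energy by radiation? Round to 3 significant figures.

Area A = 0.262 m².
Net radiated power P_net = εσA(T⁴ − T₀⁴) = 0.925×5.670×10⁻⁸×0.262×(73.5⁴ − 126.2⁴).
T⁴ − T₀⁴ = 2.91843×10⁷ − 2.53651×10⁸ = -2.24467×10⁸ K⁴, so P_net = -3.08 W — negative, meaning a net gain of 3.08 W.

Net gain ≈ 3.08 W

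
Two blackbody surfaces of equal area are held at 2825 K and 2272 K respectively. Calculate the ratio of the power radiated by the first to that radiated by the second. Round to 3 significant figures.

With equal areas, P₁/P₂ = (T₁/T₂)⁴ = (2825/2272)⁴ = 2.39.

P₁/P₂ ≈ 2.39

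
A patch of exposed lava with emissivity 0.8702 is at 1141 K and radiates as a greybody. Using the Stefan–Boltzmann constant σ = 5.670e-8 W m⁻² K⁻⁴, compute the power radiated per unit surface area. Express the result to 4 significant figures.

I ≈ 8.363×10⁴ W/m²

Stefan–Boltzmann: I = εσT⁴ = 0.8702 × 5.670×10⁻⁸ × (1141)⁴ = 8.363×10⁴ W/m².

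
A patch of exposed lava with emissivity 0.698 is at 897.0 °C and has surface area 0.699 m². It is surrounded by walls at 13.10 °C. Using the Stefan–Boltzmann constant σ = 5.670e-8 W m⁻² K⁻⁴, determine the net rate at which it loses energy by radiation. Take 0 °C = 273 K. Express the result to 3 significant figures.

Net loss ≈ 5.17×10⁴ W

T = 897.0 °C + 273 = 1170.0 K.
Surroundings: T = 13.10 °C + 273 = 286.10 K.
Area A = 0.699 m².
Net radiated power P_net = εσA(T⁴ − T₀⁴) = 0.698×5.670×10⁻⁸×0.699×(1170.0⁴ − 286.10⁴).
T⁴ − T₀⁴ = 1.87389×10¹² − 6.69995×10⁹ = 1.86719×10¹² K⁴, so P_net = 5.17×10⁴ W.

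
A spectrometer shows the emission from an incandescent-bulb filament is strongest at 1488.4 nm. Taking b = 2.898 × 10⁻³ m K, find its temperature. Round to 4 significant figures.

T ≈ 1947 K

Wien's law gives T = b/λ_max = (2.898×10⁻³ m·K)/(1.4884×10⁻⁶ m) = 1947 K.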